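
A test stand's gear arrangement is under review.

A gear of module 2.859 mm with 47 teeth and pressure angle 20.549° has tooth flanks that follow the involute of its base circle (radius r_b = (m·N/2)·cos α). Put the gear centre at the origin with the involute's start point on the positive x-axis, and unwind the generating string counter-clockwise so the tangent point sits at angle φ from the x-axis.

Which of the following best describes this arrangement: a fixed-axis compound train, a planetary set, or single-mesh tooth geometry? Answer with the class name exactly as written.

single-mesh tooth geometry

topology: single-mesh involute geometry — m = 2.859, N = 47
classification: single-mesh tooth geometry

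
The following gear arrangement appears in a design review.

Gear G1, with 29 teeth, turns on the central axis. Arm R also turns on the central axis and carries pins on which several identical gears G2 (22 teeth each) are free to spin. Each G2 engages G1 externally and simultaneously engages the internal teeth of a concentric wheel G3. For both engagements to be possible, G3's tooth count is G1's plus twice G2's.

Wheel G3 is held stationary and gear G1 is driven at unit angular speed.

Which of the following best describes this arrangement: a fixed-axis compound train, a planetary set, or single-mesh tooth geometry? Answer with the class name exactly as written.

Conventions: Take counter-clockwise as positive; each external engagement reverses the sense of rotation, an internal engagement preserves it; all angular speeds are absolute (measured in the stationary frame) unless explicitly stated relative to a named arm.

planetary set

planetary set (29T centre, 22T on arm, 73T internal) — Willis relation
classification: planetary set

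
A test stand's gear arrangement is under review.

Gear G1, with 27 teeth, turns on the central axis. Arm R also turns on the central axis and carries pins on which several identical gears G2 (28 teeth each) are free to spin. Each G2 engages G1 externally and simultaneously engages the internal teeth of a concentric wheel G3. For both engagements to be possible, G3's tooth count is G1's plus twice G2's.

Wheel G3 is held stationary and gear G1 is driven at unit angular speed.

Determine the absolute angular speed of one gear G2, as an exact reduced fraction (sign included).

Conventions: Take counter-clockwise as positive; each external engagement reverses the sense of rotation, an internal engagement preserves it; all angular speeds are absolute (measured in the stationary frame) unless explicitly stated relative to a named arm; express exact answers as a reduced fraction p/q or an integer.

-27/56

planetary set (27T centre, 28T on arm, 83T internal) — Willis relation
ring teeth: 27 + 2·28 = 83
27(ω_sun−ω_arm) = −83(ω_ring−ω_arm),  ω_ring = 0, ω_sun = 1
27(1−ω_arm) = −83(0−ω_arm)  ⇒  110·ω_arm = 27  ⇒  ω_arm = 27/110
sun–planet mesh: 27·(1−27/110) = −28·(ω_p−ω_arm)  ⇒  ω_p−ω_arm = -2241/3080
ω_p = 27/110 − 2241/3080 = -27/56
exact speed ratio = -27/56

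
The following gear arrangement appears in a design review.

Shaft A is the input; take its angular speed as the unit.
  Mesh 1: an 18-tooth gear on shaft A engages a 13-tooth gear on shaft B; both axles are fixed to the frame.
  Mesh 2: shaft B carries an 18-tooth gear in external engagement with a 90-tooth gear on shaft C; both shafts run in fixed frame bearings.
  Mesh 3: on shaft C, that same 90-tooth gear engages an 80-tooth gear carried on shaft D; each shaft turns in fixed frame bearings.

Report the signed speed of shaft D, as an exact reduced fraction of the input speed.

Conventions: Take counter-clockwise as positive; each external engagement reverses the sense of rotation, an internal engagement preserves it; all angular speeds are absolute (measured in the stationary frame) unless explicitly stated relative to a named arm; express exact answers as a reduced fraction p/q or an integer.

3-mesh fixed-axis compound train (all bearings frame-fixed)
mesh 1 [18T→13T]: |ω|/ω_in = 1×18/13 = 18/13, sense flips to −
mesh 2 [18T→90T]: |ω|/ω_in = (18/13)×18/90 = 18/65, sense flips to +
mesh 3 [90T→80T]: |ω|/ω_in = (18/65)×90/80 = 81/260, sense flips to −
signed output speed (× input speed) = -81/260

-81/260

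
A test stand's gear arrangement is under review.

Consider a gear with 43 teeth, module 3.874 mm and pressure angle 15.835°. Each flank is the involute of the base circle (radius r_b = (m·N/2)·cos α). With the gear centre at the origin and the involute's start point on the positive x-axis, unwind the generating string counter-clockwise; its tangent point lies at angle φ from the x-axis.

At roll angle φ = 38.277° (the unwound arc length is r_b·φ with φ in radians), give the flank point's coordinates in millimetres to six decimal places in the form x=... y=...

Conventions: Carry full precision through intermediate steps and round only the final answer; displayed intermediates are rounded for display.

x=96.065248 y=7.614001

single-mesh involute tooth geometry (43T wheel at module 3.874)
pitch radius r_p = m·N/2 = 3.874·43/2 = 83.291000
base radius r_b = r_p·cos α = 83.291000·cos 15.835° = 80.130230
roll angle φ = 38.277° = 0.66805968 rad
x = r_b·(cos φ + φ·sin φ) = 96.065248
y = r_b·(sin φ − φ·cos φ) = 7.614001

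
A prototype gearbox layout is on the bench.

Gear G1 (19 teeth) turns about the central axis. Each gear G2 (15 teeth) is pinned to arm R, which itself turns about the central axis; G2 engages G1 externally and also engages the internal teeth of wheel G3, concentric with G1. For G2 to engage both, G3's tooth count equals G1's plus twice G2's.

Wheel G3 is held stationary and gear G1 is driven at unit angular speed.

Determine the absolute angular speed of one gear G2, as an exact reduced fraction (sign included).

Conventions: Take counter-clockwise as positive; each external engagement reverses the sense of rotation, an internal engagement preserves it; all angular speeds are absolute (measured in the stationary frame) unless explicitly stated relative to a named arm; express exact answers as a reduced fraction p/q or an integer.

-19/30

planetary set (19T centre, 15T on arm, 49T internal) — Willis relation
ring teeth: 19 + 2·15 = 49
19(ω_sun−ω_arm) = −49(ω_ring−ω_arm),  ω_ring = 0, ω_sun = 1
19(1−ω_arm) = −49(0−ω_arm)  ⇒  68·ω_arm = 19  ⇒  ω_arm = 19/68
sun–planet mesh: 19·(1−19/68) = −15·(ω_p−ω_arm)  ⇒  ω_p−ω_arm = -931/1020
ω_p = 19/68 − 931/1020 = -19/30
exact speed ratio = -19/30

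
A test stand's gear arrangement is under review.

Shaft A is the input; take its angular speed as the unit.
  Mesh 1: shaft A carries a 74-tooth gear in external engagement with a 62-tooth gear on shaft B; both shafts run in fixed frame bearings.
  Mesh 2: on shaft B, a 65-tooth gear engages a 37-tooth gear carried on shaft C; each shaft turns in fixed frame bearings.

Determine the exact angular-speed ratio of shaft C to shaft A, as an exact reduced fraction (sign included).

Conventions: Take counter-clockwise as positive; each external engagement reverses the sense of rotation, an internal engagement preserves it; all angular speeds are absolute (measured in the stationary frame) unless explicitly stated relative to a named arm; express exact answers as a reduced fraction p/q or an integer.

class = fixed-axis compound train [2 meshes; 2 ratios multiply, 2 sense flips]
mesh 1 [74T→62T]: running ratio 37/31, sense −
mesh 2 [65T→37T]: running ratio 65/31, sense +
ω_out/ω_in = 65/31

65/31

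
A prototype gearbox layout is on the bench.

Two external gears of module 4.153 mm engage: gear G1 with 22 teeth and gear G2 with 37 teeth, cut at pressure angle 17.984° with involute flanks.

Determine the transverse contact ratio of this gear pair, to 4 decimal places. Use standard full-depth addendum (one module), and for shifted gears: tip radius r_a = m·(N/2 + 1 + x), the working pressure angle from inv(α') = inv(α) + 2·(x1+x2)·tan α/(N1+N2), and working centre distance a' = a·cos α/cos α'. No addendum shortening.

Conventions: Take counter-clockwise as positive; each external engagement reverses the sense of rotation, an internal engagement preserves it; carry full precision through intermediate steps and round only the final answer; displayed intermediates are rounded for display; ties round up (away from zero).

1.7310

recognized (one external pair, fixed centres): single-mesh tooth geometry, m = 4.153, N1 = 22, N2 = 37
base radii: r_b1 = 43.451055, r_b2 = 73.076775
tip radii: r_a1 = 49.836000, r_a2 = 80.983500
no profile shift: α' = α, a' = a
action lengths: √(r_a1²−r_b1²) = 24.405587, √(r_a2²−r_b2²) = 34.901465
base pitch p_b = π·m·cos α = 12.409592
CR = (24.405587 + 34.901465 − 122.513500·sin 17.98400°)/12.409592 = 1.730987
contact ratio ≈ 1.7310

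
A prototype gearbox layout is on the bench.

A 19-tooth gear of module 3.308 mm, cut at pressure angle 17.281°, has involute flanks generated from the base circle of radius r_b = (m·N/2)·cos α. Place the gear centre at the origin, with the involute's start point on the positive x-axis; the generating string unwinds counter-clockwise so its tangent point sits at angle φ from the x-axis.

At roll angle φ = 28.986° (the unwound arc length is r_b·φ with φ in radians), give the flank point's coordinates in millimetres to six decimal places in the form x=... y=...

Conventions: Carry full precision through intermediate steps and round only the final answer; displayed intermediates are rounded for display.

topology: single-mesh involute geometry — m = 3.308, N = 19
pitch radius r_p = m·N/2 = 3.308·19/2 = 31.426000
base radius r_b = r_p·cos α = 31.426000·cos 17.281° = 30.007410
roll angle φ = 28.986° = 0.50590114 rad
x = r_b·(cos φ + φ·sin φ) = 33.605171
y = r_b·(sin φ − φ·cos φ) = 1.262258

x=33.605171 y=1.262258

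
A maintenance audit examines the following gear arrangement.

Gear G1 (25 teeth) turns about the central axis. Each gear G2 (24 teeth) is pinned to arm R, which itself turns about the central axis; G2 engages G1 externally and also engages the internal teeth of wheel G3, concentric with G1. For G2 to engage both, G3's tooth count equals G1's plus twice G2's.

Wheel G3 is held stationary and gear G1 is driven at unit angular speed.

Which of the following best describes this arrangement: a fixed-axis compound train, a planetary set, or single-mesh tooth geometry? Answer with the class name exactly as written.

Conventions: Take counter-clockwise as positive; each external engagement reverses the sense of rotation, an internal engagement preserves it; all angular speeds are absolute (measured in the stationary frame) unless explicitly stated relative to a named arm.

planetary set

topology: planetary set — G1 25T / G2 24T / G3 73T, arm = carrier (Willis)
classification: planetary set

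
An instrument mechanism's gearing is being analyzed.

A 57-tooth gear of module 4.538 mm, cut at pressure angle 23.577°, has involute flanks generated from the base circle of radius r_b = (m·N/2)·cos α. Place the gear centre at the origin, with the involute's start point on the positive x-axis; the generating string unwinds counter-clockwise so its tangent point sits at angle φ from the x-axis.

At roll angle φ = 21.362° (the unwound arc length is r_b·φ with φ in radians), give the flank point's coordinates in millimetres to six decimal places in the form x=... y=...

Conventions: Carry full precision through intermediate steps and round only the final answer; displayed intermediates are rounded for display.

x=126.491360 y=2.019484

class = single-mesh tooth geometry [base-circle involute, m = 4.538, 57T]
pitch radius r_p = m·N/2 = 4.538·57/2 = 129.333000
base radius r_b = r_p·cos α = 129.333000·cos 23.577° = 118.536717
roll angle φ = 21.362° = 0.37283723 rad
x = r_b·(cos φ + φ·sin φ) = 126.491360
y = r_b·(sin φ − φ·cos φ) = 2.019484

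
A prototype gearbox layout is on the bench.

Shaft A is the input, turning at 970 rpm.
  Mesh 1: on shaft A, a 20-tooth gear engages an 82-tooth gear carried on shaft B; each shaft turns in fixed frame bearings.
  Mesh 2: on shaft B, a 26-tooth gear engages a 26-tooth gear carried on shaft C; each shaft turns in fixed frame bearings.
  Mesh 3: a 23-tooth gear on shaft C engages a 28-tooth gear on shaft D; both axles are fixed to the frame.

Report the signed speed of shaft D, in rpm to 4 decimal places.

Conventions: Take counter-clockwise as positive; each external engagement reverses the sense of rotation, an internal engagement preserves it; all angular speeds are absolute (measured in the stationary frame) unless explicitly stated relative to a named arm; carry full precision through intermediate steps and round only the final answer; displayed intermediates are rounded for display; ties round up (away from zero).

3-mesh fixed-axis compound train (all bearings frame-fixed)
mesh 1 [20T→82T]: ω = 970.0000×20/82 = 236.5854 rpm, sense flips to −
mesh 2 [26T→26T]: ω = 236.5854×26/26 = 236.5854 rpm, sense flips to +
mesh 3 [23T→28T]: ω = 236.5854×23/28 = 194.3380 rpm, sense flips to −
signed output speed = -194.3380 rpm

-194.3380 rpm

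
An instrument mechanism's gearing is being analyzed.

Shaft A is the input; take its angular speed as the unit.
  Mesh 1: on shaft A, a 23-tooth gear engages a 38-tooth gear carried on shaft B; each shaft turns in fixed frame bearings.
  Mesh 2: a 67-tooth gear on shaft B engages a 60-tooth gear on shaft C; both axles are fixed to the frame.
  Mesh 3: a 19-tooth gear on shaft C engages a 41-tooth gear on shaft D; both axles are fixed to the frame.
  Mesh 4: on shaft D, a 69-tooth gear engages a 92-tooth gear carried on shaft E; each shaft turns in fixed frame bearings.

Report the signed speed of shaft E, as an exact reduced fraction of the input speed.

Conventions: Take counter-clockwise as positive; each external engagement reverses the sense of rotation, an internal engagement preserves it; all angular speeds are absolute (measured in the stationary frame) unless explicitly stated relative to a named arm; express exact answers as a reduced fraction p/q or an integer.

4-mesh fixed-axis compound train (all bearings frame-fixed)
mesh 1 [23T→38T]: |ω|/ω_in = 1×23/38 = 23/38, sense flips to −
mesh 2 [67T→60T]: |ω|/ω_in = (23/38)×67/60 = 1541/2280, sense flips to +
mesh 3 [19T→41T]: |ω|/ω_in = (1541/2280)×19/41 = 1541/4920, sense flips to −
mesh 4 [69T→92T]: |ω|/ω_in = (1541/4920)×69/92 = 1541/6560, sense flips to +
signed output speed (× input speed) = 1541/6560

1541/6560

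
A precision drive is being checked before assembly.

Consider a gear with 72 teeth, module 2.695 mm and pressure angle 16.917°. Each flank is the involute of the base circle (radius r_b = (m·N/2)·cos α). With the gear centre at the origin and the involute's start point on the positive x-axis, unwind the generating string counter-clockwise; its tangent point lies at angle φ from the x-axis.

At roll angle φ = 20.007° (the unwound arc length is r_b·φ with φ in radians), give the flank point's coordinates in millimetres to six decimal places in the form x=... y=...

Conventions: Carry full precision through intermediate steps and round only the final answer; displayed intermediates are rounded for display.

x=98.309323 y=1.301372

recognized (one wheel, involute flank): single-mesh tooth geometry, m = 2.695, N = 72
pitch radius r_p = m·N/2 = 2.695·72/2 = 97.020000
base radius r_b = r_p·cos α = 97.020000·cos 16.917° = 92.821682
roll angle φ = 20.007° = 0.34918802 rad
x = r_b·(cos φ + φ·sin φ) = 98.309323
y = r_b·(sin φ − φ·cos φ) = 1.301372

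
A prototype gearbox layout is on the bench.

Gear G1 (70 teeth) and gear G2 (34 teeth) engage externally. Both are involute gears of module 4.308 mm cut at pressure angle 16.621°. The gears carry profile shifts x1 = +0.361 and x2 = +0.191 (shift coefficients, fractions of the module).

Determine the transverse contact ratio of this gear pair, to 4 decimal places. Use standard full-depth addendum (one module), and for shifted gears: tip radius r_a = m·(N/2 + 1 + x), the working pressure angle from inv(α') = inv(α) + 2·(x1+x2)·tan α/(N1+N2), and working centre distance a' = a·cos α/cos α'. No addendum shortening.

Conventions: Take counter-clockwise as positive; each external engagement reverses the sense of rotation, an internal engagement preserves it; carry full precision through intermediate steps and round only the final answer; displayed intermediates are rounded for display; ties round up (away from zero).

1.8378

topology: single-mesh involute geometry — m = 4.308, 70T/34T pair
base radii: r_b1 = 144.480080, r_b2 = 70.176039
tip radii: r_a1 = 156.643188, r_a2 = 78.366828
inv(α') = inv(16.621°) + 2·(+0.361+0.191)·tan α/(70+34) = 0.01158973  ⇒  α' = 18.43853°
a' = a·cos α / cos α' = 224.0160·cos 16.621°/cos 18.43853° = 226.272133
action lengths: √(r_a1²−r_b1²) = 60.519376, √(r_a2²−r_b2²) = 34.880988
base pitch p_b = π·m·cos α = 12.968502
CR = (60.519376 + 34.880988 − 226.272133·sin 18.43853°)/12.968502 = 1.837792
contact ratio ≈ 1.8378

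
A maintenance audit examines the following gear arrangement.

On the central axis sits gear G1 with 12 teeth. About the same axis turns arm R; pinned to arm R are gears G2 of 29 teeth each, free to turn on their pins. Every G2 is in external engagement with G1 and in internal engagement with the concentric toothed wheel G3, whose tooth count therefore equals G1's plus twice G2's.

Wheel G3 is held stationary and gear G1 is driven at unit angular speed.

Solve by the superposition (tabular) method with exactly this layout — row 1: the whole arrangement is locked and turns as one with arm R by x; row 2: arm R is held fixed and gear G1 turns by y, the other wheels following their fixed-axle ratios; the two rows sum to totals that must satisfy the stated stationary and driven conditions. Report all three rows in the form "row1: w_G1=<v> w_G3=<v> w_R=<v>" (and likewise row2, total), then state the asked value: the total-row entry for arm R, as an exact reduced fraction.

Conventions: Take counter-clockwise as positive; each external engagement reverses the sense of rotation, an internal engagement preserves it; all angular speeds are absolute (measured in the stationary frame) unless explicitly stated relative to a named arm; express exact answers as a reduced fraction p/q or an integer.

planetary set (12T centre, 29T on arm, 70T internal) — Willis relation
row 1 — lock + rotate with arm: ω_sun = ω_ring = ω_arm = x
row 2: sun turns y, ring = −(12/70)·y, arm 0
boundary: total ω_ring = x − (12/70)·y = 0 and total ω_sun = x + y = 1  ⇒  y = 35/41, x = 6/41
row 2 ring = −(12/70)·35/41 = -6/41
totals (row 1 + row 2): sun 6/41 + 35/41 = 1, ring 6/41 + (-6/41) = 0, arm 6/41 + 0 = 6/41
asked cell (total, arm) = 6/41

row1: w_G1=6/41 w_G3=6/41 w_R=6/41
row2: w_G1=35/41 w_G3=-6/41 w_R=0
total: w_G1=1 w_G3=0 w_R=6/41
asked value: 6/41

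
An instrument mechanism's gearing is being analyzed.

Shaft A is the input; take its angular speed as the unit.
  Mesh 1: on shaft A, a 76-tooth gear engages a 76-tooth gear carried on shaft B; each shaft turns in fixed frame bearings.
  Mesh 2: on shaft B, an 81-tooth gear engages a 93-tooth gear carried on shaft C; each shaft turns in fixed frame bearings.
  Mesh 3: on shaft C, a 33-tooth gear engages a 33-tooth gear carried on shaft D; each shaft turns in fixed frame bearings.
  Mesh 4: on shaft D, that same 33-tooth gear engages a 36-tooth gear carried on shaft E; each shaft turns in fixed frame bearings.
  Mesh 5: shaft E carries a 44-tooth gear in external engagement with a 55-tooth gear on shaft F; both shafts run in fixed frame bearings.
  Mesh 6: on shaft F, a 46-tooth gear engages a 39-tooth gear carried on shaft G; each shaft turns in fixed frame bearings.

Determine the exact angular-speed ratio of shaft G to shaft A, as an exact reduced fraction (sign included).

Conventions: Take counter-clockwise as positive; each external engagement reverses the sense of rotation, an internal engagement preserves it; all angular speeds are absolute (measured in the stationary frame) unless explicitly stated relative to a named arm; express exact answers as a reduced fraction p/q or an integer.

1518/2015

class = fixed-axis compound train [6 meshes; 6 ratios multiply, 6 sense flips]
mesh 1 [76T→76T]: running ratio 1, sense −
mesh 2 [81T→93T]: running ratio 27/31, sense +
mesh 3 [33T→33T]: running ratio 27/31, sense −
mesh 4 [33T→36T]: running ratio 99/124, sense +
mesh 5 [44T→55T]: running ratio 99/155, sense −
mesh 6 [46T→39T]: running ratio 1518/2015, sense +
ω_out/ω_in = 1518/2015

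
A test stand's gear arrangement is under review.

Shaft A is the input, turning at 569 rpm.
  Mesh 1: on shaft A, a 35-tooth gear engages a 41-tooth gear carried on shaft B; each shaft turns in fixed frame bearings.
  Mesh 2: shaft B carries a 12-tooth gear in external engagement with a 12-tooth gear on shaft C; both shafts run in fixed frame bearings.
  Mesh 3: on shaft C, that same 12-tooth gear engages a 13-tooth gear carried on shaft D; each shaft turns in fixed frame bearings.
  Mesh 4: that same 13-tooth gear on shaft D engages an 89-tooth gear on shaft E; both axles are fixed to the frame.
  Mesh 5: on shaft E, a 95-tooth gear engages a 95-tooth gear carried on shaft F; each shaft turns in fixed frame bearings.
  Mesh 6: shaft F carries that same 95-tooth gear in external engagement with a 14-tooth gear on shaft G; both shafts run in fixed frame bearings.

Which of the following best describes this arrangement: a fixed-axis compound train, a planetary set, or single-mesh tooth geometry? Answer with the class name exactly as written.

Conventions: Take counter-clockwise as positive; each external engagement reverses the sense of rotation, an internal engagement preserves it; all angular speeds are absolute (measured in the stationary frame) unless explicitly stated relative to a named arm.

class = fixed-axis compound train [6 meshes; 6 ratios multiply, 6 sense flips]
classification: fixed-axis compound train

fixed-axis compound train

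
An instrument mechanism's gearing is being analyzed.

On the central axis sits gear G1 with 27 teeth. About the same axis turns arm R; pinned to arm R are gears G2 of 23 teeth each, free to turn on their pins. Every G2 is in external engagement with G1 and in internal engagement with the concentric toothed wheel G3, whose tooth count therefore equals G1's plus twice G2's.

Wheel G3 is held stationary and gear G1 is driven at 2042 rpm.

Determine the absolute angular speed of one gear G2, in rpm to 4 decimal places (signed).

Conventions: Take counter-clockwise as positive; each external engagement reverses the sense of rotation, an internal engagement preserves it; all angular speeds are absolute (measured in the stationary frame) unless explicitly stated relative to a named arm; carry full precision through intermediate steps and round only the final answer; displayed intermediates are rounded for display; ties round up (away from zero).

-1198.5652 rpm

recognized (axles ride arm R): planetary set, 27/23/73 teeth
normalise by the input: solve with ω_sun = 1, then scale by 2042 rpm
ring teeth: 27 + 2·23 = 73
27(ω_sun−ω_arm) = −73(ω_ring−ω_arm),  ω_ring = 0, ω_sun = 1
27(1−ω_arm) = −73(0−ω_arm)  ⇒  100·ω_arm = 27  ⇒  ω_arm = 27/100
sun–planet mesh: 27·(1−27/100) = −23·(ω_p−ω_arm)  ⇒  ω_p−ω_arm = -1971/2300
ω_p = 27/100 − 1971/2300 = -27/46
scale: ω_p = -27/46 × 2042 rpm = -1198.5652 rpm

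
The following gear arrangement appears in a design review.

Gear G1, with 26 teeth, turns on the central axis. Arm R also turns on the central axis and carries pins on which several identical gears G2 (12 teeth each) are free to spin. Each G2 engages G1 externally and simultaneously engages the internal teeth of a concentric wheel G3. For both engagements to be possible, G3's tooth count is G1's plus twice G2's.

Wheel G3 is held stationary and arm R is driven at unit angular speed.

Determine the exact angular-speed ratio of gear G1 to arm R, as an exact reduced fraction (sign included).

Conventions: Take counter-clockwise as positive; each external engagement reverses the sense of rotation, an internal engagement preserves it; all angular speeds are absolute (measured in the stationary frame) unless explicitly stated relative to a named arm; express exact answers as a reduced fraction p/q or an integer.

38/13

planetary set (26T centre, 12T on arm, 50T internal) — Willis relation
ring teeth: 26 + 2·12 = 50
26(ω_sun−ω_arm) = −50(ω_ring−ω_arm),  ω_ring = 0, ω_arm = 1
ω_sun = 1 − (50/26)(0−1) = 38/13
ω_out/ω_in = 38/13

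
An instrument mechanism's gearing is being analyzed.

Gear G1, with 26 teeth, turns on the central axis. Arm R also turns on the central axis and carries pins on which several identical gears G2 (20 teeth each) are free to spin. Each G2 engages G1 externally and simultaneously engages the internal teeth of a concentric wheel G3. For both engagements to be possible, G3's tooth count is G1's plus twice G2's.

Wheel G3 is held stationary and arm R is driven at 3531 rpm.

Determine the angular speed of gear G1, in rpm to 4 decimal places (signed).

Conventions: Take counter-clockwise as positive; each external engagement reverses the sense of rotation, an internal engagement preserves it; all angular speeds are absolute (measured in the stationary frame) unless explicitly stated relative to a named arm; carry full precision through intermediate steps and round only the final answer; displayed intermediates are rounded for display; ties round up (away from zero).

class = planetary set [G3 = 26+2·20 = 66; Willis about the carrier]
normalise by the input: solve with ω_arm = 1, then scale by 3531 rpm
ring teeth: 26 + 2·20 = 66
26(ω_sun−ω_arm) = −66(ω_ring−ω_arm),  ω_ring = 0, ω_arm = 1
ω_sun = 1 − (66/26)(0−1) = 46/13
scale: ω_sun = 46/13 × 3531 rpm = +12494.3077 rpm

+12494.3077 rpm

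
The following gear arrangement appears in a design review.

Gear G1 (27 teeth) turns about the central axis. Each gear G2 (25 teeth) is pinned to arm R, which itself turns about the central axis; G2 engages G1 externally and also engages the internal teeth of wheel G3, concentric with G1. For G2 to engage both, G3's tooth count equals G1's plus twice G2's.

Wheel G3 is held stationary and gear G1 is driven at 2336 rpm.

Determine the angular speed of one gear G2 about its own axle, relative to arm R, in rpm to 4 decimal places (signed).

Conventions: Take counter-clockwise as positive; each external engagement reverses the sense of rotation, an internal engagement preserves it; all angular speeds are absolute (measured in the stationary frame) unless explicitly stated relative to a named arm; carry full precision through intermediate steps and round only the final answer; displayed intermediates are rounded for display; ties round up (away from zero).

-1867.9015 rpm

recognized (axles ride arm R): planetary set, 27/25/77 teeth
normalise by the input: solve with ω_sun = 1, then scale by 2336 rpm
ring teeth: 27 + 2·25 = 77
27(ω_sun−ω_arm) = −77(ω_ring−ω_arm),  ω_ring = 0, ω_sun = 1
27(1−ω_arm) = −77(0−ω_arm)  ⇒  104·ω_arm = 27  ⇒  ω_arm = 27/104
sun–planet mesh: 27·(1−27/104) = −25·(ω_p−ω_arm)  ⇒  ω_p−ω_arm = -2079/2600
scale: ω_p−ω_arm = -2079/2600 × 2336 rpm = -1867.9015 rpm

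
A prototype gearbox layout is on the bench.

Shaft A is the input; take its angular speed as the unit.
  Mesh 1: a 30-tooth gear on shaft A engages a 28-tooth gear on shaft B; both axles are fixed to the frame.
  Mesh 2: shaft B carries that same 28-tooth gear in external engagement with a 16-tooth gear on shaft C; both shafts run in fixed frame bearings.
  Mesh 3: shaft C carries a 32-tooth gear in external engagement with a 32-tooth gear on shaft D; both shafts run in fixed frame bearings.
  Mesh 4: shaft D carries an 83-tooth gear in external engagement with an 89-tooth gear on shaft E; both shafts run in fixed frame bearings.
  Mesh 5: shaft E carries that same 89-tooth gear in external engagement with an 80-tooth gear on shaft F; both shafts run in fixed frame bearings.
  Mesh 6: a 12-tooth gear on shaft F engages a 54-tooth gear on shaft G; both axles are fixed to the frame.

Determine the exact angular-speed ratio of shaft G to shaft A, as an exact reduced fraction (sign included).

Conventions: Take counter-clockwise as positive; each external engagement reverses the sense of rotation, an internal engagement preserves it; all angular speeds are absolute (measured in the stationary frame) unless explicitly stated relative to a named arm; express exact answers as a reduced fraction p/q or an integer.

class = fixed-axis compound train [6 meshes; 6 ratios multiply, 6 sense flips]
mesh 1 [30T→28T]: running ratio 15/14, sense −
mesh 2 [28T→16T]: running ratio 15/8, sense +
mesh 3 [32T→32T]: running ratio 15/8, sense −
mesh 4 [83T→89T]: running ratio 1245/712, sense +
mesh 5 [89T→80T]: running ratio 249/128, sense −
mesh 6 [12T→54T]: running ratio 83/192, sense +
ω_out/ω_in = 83/192

83/192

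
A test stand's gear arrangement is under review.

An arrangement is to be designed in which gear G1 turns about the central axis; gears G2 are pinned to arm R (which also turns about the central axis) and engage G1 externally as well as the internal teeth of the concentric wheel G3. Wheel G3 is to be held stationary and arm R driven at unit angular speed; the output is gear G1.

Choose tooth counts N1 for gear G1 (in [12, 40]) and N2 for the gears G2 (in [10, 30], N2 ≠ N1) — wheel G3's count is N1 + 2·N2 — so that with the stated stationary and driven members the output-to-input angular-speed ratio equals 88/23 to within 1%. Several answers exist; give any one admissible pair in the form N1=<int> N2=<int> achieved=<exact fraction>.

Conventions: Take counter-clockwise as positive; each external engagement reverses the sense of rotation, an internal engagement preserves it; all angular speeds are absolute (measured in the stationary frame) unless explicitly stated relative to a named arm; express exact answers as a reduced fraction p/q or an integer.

N1=23 N2=21 achieved=88/23

design class (target 88/23): planetary set
Willis with ω_ring = 0: ω_sun/ω_arm = (N1+N3)/N1; set equal to 88/23  ⇒  N3/N1 = 88/23 − 1 = 65/23
N3 = N1 + 2·N2  ⇒  N2/N1 = (N3/N1 − 1)/2 = (65/23 − 1)/2 = 21/23
smallest multiple with N1 ≥ 12 and N2 ≥ 10: k = 1  ⇒  N1 = 1·23 = 23, N2 = 1·21 = 21 (N1 ≤ 40, N2 ≤ 30, N2 ≠ N1 ✓), N3 = 23 + 2·21 = 65
check: (N1+N3)/N1 with N1 = 23, N3 = 65 gives 88/23; |achieved − target| = 0 ≤ 22/575 ✓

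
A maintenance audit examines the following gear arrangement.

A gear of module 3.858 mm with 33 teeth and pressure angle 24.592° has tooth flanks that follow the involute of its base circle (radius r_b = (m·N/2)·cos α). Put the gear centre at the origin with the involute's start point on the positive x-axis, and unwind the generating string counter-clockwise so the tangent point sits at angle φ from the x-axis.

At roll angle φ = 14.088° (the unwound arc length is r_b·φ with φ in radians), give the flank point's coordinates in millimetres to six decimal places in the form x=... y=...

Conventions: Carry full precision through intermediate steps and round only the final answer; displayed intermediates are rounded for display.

topology: single-mesh involute geometry — m = 3.858, N = 33
pitch radius r_p = m·N/2 = 3.858·33/2 = 63.657000
base radius r_b = r_p·cos α = 63.657000·cos 24.592° = 57.882942
roll angle φ = 14.088° = 0.24588199 rad
x = r_b·(cos φ + φ·sin φ) = 59.606327
y = r_b·(sin φ − φ·cos φ) = 0.285090

x=59.606327 y=0.285090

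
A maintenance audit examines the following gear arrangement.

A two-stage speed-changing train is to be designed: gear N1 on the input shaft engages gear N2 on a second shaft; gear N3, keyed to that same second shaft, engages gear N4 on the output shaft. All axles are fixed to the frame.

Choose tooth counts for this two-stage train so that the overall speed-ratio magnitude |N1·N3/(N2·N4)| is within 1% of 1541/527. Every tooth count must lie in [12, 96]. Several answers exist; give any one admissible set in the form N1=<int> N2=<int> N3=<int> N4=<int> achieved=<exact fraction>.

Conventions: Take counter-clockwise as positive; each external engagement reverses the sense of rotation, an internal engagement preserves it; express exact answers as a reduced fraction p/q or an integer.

class = fixed-axis compound train [2-stage, 1541/527 wanted]
target = 1541/527 in lowest terms: an exact hit needs N1·N3 = k·1541 and N2·N4 = k·527 for one integer k, every count in [12, 96]; additionally prefer no 1:1 stage (N1 ≠ N2, N3 ≠ N4)
k = 1: N1·N3 = 1541 = 23·67, N2·N4 = 527 = 17·31
achieved = 23·67/(17·31) = 1541/527; |achieved − target| = 0 ≤ 1541/52700 ✓

N1=23 N2=17 N3=67 N4=31 achieved=1541/527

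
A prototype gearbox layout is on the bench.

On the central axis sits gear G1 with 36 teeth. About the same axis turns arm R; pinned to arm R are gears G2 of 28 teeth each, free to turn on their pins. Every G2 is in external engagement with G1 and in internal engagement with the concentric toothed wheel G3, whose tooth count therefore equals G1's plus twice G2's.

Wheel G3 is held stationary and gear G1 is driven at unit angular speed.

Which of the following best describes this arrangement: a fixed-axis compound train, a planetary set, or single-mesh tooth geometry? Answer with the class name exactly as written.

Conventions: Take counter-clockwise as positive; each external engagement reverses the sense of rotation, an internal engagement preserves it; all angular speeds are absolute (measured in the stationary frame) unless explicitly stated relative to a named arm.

topology: planetary set — G1 36T / G2 28T / G3 92T, arm = carrier (Willis)
classification: planetary set

planetary set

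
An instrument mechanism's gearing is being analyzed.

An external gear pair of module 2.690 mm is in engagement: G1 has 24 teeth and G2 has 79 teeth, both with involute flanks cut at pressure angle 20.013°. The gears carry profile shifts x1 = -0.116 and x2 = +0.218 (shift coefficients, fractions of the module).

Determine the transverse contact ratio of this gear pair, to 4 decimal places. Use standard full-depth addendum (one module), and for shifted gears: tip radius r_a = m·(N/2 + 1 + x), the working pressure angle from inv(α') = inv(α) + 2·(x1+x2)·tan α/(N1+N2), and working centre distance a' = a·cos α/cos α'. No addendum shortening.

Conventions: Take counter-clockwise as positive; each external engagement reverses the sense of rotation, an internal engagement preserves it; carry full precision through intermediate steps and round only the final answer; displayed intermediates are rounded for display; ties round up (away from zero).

recognized (one external pair, fixed centres): single-mesh tooth geometry, m = 2.690, N1 = 24, N2 = 79
base radii: r_b1 = 30.330772, r_b2 = 99.838791
tip radii: r_a1 = 34.657960, r_a2 = 109.531420
inv(α') = inv(20.013°) + 2·(-0.116+0.218)·tan α/(24+79) = 0.01565584  ⇒  α' = 20.31943°
a' = a·cos α / cos α' = 138.5350·cos 20.013°/cos 20.31943° = 138.807375
action lengths: √(r_a1²−r_b1²) = 16.769569, √(r_a2²−r_b2²) = 45.048282
base pitch p_b = π·m·cos α = 7.940578
CR = (16.769569 + 45.048282 − 138.807375·sin 20.31943°)/7.940578 = 1.714797
contact ratio ≈ 1.7148

1.7148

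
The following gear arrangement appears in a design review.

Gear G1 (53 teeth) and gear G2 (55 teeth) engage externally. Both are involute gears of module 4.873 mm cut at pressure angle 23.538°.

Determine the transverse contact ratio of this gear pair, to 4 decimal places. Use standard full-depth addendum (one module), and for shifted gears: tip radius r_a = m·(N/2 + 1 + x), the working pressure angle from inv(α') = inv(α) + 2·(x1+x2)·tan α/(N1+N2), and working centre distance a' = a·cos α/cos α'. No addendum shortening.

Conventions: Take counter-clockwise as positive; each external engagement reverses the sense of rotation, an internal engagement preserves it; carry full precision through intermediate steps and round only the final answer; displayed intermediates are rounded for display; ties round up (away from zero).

topology: single-mesh involute geometry — m = 4.873, 53T/55T pair
base radii: r_b1 = 118.389917, r_b2 = 122.857461
tip radii: r_a1 = 134.007500, r_a2 = 138.880500
no profile shift: α' = α, a' = a
action lengths: √(r_a1²−r_b1²) = 62.784055, √(r_a2²−r_b2²) = 64.759845
base pitch p_b = π·m·cos α = 14.035204
CR = (62.784055 + 64.759845 − 263.142000·sin 23.53800°)/14.035204 = 1.599994
contact ratio ≈ 1.6000

1.6000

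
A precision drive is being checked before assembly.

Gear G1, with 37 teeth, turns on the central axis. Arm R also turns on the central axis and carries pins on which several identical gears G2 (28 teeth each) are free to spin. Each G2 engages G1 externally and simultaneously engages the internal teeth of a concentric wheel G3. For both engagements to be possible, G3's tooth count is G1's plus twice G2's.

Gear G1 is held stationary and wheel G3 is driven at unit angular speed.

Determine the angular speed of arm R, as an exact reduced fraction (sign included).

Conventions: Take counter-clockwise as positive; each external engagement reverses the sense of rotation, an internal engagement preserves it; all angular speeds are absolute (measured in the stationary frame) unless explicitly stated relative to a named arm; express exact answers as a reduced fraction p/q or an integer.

93/130

recognized (axles ride arm R): planetary set, 37/28/93 teeth
ring teeth: 37 + 2·28 = 93
37(ω_sun−ω_arm) = −93(ω_ring−ω_arm),  ω_sun = 0, ω_ring = 1
37(0−ω_arm) = −93(1−ω_arm)  ⇒  130·ω_arm = 93  ⇒  ω_arm = 93/130
exact speed ratio = 93/130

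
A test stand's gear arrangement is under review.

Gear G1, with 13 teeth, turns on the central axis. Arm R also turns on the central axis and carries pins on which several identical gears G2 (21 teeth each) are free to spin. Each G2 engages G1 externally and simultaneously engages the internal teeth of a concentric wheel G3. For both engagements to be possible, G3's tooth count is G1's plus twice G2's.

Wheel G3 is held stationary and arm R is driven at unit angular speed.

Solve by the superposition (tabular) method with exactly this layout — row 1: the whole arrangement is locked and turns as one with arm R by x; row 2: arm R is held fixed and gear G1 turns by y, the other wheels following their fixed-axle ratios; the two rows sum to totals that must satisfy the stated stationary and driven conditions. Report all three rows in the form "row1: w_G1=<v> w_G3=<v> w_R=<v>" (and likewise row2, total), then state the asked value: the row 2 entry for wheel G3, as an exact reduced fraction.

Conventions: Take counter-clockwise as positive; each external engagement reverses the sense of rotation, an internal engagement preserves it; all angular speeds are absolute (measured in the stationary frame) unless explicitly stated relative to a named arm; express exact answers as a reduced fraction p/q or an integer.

class = planetary set [G3 = 13+2·21 = 55; Willis about the carrier]
superposition row 1 [locked train]: every member turns x
row 2: sun turns y, ring = −(13/55)·y, arm 0
boundary: total ω_ring = x − (13/55)·y = 0 and total ω_arm = x = 1  ⇒  y = 55/13, x = 1
row 2 ring = −(13/55)·55/13 = -1
totals (row 1 + row 2): sun 1 + 55/13 = 68/13, ring 1 + (-1) = 0, arm 1 + 0 = 1
asked cell (row2, ring) = -1

row1: w_G1=1 w_G3=1 w_R=1
row2: w_G1=55/13 w_G3=-1 w_R=0
total: w_G1=68/13 w_G3=0 w_R=1
asked value: -1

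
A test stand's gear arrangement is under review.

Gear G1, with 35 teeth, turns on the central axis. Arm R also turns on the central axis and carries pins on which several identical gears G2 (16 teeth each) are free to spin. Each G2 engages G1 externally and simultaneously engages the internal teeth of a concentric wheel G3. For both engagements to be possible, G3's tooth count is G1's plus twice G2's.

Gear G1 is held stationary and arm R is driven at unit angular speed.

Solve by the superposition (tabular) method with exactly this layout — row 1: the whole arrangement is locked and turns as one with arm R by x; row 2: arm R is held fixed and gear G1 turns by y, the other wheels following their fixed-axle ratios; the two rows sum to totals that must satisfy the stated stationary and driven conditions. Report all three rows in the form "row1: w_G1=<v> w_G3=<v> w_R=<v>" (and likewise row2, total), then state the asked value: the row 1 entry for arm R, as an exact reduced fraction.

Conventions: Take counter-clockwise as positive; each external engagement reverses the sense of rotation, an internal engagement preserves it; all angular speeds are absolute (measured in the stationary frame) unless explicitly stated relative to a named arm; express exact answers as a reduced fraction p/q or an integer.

row1: w_G1=1 w_G3=1 w_R=1
row2: w_G1=-1 w_G3=35/67 w_R=0
total: w_G1=0 w_G3=102/67 w_R=1
asked value: 1

topology: planetary set — G1 35T / G2 16T / G3 67T, arm = carrier (Willis)
row 1 (train locked, turned with arm): all members turn x
superposition row 2 [arm held]: sun y, ring −(35/67)·y, arm 0
boundary: total ω_sun = x + y = 0 and total ω_arm = x = 1  ⇒  y = -1, x = 1
row 2 ring = −(35/67)·(-1) = 35/67
totals (row 1 + row 2): sun 1 + (-1) = 0, ring 1 + 35/67 = 102/67, arm 1 + 0 = 1
asked cell (row1, arm) = 1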